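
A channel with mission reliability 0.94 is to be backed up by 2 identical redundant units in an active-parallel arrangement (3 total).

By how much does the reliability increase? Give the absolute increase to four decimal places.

0.0598

R_before = 0.94
R_after = 1 − (1 − 0.94)^3 = 0.9998
ΔR = 0.9998 − 0.94 = 0.0598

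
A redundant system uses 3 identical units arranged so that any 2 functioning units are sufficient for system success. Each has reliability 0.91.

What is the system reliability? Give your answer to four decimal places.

0.9772

R = Σ_{i=2}^{3} C(3,i) p^i (1−p)^{3−i} with p = 0.91
C(3,2)·0.91^2·0.09^1 = 0.223587
C(3,3)·0.91^3·0.09^0 = 0.753571
Sum = 0.9772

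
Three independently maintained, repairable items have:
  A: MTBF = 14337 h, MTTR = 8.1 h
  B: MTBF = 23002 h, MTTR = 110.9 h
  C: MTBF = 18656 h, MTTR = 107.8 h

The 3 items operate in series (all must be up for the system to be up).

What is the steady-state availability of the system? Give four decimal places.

A(A) = MTBF/(MTBF+MTTR) = 14337/(14337+8.1) = 0.999435
A(B) = MTBF/(MTBF+MTTR) = 23002/(23002+110.9) = 0.995202
A(C) = MTBF/(MTBF+MTTR) = 18656/(18656+107.8) = 0.994255
Series availability: 0.999435 × 0.995202 × 0.994255 = 0.9889

0.9889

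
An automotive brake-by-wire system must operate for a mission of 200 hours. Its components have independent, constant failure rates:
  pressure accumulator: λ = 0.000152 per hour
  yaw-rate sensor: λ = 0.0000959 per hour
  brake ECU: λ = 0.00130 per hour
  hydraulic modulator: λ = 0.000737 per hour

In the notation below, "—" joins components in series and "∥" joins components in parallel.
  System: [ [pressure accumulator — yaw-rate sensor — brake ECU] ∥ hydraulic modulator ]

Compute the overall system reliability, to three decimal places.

R(pressure accumulator) = exp(−0.000152 × 200) = 0.97006
R(yaw-rate sensor) = exp(−0.0000959 × 200) = 0.98100
R(brake ECU) = exp(−0.00130 × 200) = 0.77105
R(hydraulic modulator) = exp(−0.000737 × 200) = 0.86295
Series (pressure accumulator, yaw-rate sensor, and brake ECU): 0.97006 × 0.98100 × 0.77105 = 0.73375
Parallel ([0.73375] and hydraulic modulator): 1 − (1 − 0.73375)(1 − 0.86295) = 0.964

0.964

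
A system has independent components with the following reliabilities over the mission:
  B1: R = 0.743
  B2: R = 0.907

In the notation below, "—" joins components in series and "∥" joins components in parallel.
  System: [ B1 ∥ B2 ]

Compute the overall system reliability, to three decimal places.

Parallel (B1 and B2): 1 − (1 − 0.74300)(1 − 0.90700) = 0.976

0.976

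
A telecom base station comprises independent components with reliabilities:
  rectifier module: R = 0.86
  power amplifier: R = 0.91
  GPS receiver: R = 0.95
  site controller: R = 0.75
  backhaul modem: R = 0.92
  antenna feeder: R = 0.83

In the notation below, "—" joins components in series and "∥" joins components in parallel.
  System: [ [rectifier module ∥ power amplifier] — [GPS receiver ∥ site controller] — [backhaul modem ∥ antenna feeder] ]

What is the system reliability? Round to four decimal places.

Parallel (rectifier module and power amplifier): 1 − (1 − 0.860000)(1 − 0.910000) = 0.987400
Parallel (GPS receiver and site controller): 1 − (1 − 0.950000)(1 − 0.750000) = 0.987500
Parallel (backhaul modem and antenna feeder): 1 − (1 − 0.920000)(1 − 0.830000) = 0.986400
Series ([0.987400], [0.987500], and [0.986400]): 0.987400 × 0.987500 × 0.986400 = 0.9618

0.9618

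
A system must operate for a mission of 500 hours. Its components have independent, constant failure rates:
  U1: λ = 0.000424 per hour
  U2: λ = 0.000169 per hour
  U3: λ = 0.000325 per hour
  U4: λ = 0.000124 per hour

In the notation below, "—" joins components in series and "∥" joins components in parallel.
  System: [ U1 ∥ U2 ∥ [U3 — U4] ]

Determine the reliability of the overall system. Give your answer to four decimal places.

0.9969

R(U1) = exp(−0.000424 × 500) = 0.808965
R(U2) = exp(−0.000169 × 500) = 0.918972
R(U3) = exp(−0.000325 × 500) = 0.850016
R(U4) = exp(−0.000124 × 500) = 0.939883
Series (U3 and U4): 0.850016 × 0.939883 = 0.798916
Parallel (U1, U2, and [0.798916]): 1 − (1 − 0.808965)(1 − 0.918972)(1 − 0.798916) = 0.9969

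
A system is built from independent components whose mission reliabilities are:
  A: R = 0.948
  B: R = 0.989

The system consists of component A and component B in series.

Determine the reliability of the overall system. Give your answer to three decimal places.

0.938

Series (A and B): 0.94800 × 0.98900 = 0.938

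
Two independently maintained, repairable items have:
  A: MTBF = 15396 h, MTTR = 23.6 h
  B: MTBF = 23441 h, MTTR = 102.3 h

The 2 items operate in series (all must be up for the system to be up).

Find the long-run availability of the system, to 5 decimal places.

0.99413

A(A) = MTBF/(MTBF+MTTR) = 15396/(15396+23.6) = 0.998469
A(B) = MTBF/(MTBF+MTTR) = 23441/(23441+102.3) = 0.995655
Series availability: 0.998469 × 0.995655 = 0.99413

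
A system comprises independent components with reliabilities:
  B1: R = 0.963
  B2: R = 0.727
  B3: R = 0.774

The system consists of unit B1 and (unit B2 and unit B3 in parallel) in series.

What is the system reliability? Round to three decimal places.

Parallel (B2 and B3): 1 − (1 − 0.72700)(1 − 0.77400) = 0.93830
Series (B1 and [0.93830]): 0.96300 × 0.93830 = 0.904

0.904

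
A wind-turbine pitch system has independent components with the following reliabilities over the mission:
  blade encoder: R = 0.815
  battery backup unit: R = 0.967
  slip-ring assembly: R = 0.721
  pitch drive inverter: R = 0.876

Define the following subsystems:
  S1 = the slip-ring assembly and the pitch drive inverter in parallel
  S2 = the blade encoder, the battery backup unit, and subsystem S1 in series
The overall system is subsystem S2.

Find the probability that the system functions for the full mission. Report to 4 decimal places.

Parallel (slip-ring assembly and pitch drive inverter): 1 − (1 − 0.721000)(1 − 0.876000) = 0.965404
Series (blade encoder, battery backup unit, and [0.965404]): 0.815000 × 0.967000 × 0.965404 = 0.7608

0.7608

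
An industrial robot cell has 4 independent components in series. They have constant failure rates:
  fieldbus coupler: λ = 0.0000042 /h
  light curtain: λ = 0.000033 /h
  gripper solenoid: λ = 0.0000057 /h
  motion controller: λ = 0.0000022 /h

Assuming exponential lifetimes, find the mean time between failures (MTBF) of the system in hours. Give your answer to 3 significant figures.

22200

Series of exponential components: λ_sys = Σ λ_i
λ_sys = 0.0000042 + 0.000033 + 0.0000057 + 0.0000022 = 4.5100e-05 /h
MTBF = 1 / λ_sys = 22200 h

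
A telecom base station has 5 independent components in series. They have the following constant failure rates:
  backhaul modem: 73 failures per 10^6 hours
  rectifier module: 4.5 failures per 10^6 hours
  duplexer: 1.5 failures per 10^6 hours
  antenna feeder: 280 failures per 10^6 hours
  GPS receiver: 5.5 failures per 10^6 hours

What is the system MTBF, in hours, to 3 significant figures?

Series of exponential components: λ_sys = Σ λ_i
λ_sys = 0.000073 + 0.0000045 + 0.0000015 + 0.00028 + 0.0000055 = 3.6450e-04 /h
MTBF = 1 / λ_sys = 2740 h

2740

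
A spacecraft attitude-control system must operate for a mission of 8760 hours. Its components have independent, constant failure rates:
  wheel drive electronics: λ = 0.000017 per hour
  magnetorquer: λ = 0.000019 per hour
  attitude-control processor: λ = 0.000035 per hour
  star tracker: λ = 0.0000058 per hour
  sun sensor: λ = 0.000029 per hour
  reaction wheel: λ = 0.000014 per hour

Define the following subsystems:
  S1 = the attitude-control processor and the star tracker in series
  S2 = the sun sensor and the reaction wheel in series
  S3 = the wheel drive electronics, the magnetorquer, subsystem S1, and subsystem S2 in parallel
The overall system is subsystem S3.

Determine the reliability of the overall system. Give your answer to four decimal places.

0.9980

R(wheel drive electronics) = exp(−0.000017 × 8760) = 0.861638
R(magnetorquer) = exp(−0.000019 × 8760) = 0.846674
R(attitude-control processor) = exp(−0.000035 × 8760) = 0.735945
R(star tracker) = exp(−0.0000058 × 8760) = 0.950461
R(sun sensor) = exp(−0.000029 × 8760) = 0.775661
R(reaction wheel) = exp(−0.000014 × 8760) = 0.884582
Series (attitude-control processor and star tracker): 0.735945 × 0.950461 = 0.699487
Series (sun sensor and reaction wheel): 0.775661 × 0.884582 = 0.686136
Parallel (wheel drive electronics, magnetorquer, [0.699487], and [0.686136]): 1 − (1 − 0.861638)(1 − 0.846674)(1 − 0.699487)(1 − 0.686136) = 0.9980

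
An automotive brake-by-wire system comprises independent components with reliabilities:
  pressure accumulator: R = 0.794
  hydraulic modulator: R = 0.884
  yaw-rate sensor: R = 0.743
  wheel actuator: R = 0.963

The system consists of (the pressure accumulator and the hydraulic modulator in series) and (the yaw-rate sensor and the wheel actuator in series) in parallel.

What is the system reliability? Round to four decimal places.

0.9152

Series (pressure accumulator and hydraulic modulator): 0.794000 × 0.884000 = 0.701896
Series (yaw-rate sensor and wheel actuator): 0.743000 × 0.963000 = 0.715509
Parallel ([0.701896] and [0.715509]): 1 − (1 − 0.701896)(1 − 0.715509) = 0.9152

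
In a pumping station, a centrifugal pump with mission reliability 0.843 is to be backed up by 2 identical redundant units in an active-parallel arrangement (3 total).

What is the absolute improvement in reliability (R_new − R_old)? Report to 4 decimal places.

0.1531

R_before = 0.843
R_after = 1 − (1 − 0.843)^3 = 0.9961
ΔR = 0.9961 − 0.843 = 0.1531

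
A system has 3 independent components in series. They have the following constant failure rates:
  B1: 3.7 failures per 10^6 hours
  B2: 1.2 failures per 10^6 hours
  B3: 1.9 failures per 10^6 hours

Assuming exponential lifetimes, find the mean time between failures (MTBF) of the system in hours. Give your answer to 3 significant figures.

Series of exponential components: λ_sys = Σ λ_i
λ_sys = 0.0000037 + 0.0000012 + 0.0000019 = 6.8000e-06 /h
MTBF = 1 / λ_sys = 147000 h

147000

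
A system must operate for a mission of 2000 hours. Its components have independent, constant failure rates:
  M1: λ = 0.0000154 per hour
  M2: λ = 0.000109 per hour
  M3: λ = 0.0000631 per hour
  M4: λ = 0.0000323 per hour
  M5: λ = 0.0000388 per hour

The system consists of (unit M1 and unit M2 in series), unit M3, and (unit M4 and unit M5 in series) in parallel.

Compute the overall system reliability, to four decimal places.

0.9965

R(M1) = exp(−0.0000154 × 2000) = 0.969669
R(M2) = exp(−0.000109 × 2000) = 0.804125
R(M3) = exp(−0.0000631 × 2000) = 0.881439
R(M4) = exp(−0.0000323 × 2000) = 0.937442
R(M5) = exp(−0.0000388 × 2000) = 0.925334
Series (M1 and M2): 0.969669 × 0.804125 = 0.779735
Series (M4 and M5): 0.937442 × 0.925334 = 0.867447
Parallel ([0.779735], M3, and [0.867447]): 1 − (1 − 0.779735)(1 − 0.881439)(1 − 0.867447) = 0.9965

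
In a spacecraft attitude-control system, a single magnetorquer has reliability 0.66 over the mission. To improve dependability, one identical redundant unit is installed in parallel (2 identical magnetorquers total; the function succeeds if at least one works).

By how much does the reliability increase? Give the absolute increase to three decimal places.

R_before = 0.66
R_after = 1 − (1 − 0.66)^2 = 0.884
ΔR = 0.884 − 0.66 = 0.224

0.224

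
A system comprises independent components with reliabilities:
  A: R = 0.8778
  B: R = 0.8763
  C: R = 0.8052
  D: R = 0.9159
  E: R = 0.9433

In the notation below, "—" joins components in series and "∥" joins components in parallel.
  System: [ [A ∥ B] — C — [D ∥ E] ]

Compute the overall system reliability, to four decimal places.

Parallel (A and B): 1 − (1 − 0.877800)(1 − 0.876300) = 0.984884
Parallel (D and E): 1 − (1 − 0.915900)(1 − 0.943300) = 0.995232
Series ([0.984884], C, and [0.995232]): 0.984884 × 0.805200 × 0.995232 = 0.7892

0.7892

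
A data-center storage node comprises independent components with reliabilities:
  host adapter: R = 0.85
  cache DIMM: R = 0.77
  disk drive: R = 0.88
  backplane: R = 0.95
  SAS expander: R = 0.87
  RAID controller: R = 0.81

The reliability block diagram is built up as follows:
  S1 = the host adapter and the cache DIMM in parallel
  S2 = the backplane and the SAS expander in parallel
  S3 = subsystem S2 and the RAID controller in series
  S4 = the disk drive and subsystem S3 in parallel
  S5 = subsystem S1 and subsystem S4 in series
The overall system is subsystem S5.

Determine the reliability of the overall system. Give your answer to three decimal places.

0.943

Parallel (host adapter and cache DIMM): 1 − (1 − 0.85000)(1 − 0.77000) = 0.96550
Parallel (backplane and SAS expander): 1 − (1 − 0.95000)(1 − 0.87000) = 0.99350
Series ([0.99350] and RAID controller): 0.99350 × 0.81000 = 0.80474
Parallel (disk drive and [0.80474]): 1 − (1 − 0.88000)(1 − 0.80474) = 0.97657
Series ([0.96550] and [0.97657]): 0.96550 × 0.97657 = 0.943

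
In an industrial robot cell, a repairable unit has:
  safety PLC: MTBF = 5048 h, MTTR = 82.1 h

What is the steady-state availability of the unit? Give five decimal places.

0.98400

A(safety PLC) = MTBF/(MTBF+MTTR) = 5048/(5048+82.1) = 0.98400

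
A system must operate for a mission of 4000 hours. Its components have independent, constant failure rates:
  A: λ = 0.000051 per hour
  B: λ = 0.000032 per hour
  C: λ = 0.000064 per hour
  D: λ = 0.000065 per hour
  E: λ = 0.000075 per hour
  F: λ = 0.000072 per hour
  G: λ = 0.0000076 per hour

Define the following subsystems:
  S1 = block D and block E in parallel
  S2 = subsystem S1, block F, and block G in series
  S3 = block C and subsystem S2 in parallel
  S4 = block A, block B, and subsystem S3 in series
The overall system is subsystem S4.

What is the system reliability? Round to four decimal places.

0.6663

R(A) = exp(−0.000051 × 4000) = 0.815462
R(B) = exp(−0.000032 × 4000) = 0.879853
R(C) = exp(−0.000064 × 4000) = 0.774142
R(D) = exp(−0.000065 × 4000) = 0.771052
R(E) = exp(−0.000075 × 4000) = 0.740818
R(F) = exp(−0.000072 × 4000) = 0.749762
R(G) = exp(−0.0000076 × 4000) = 0.970057
Parallel (D and E): 1 − (1 − 0.771052)(1 − 0.740818) = 0.940661
Series ([0.940661], F, and G): 0.940661 × 0.749762 × 0.970057 = 0.684154
Parallel (C and [0.684154]): 1 − (1 − 0.774142)(1 − 0.684154) = 0.928664
Series (A, B, and [0.928664]): 0.815462 × 0.879853 × 0.928664 = 0.6663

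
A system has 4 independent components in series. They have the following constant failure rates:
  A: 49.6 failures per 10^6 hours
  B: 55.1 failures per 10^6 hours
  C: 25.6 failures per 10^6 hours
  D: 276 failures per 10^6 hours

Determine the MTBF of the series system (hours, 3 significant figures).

2460

Series of exponential components: λ_sys = Σ λ_i
λ_sys = 0.0000496 + 0.0000551 + 0.0000256 + 0.000276 = 4.0630e-04 /h
MTBF = 1 / λ_sys = 2460 h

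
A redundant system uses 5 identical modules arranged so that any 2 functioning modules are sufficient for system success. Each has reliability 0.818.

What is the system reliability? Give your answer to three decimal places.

R = Σ_{i=2}^{5} C(5,i) p^i (1−p)^{5−i} with p = 0.818
C(5,2)·0.818^2·0.182^3 = 0.04034
C(5,3)·0.818^3·0.182^2 = 0.18130
C(5,4)·0.818^4·0.182^1 = 0.40743
C(5,5)·0.818^5·0.182^0 = 0.36624
Sum = 0.995

0.995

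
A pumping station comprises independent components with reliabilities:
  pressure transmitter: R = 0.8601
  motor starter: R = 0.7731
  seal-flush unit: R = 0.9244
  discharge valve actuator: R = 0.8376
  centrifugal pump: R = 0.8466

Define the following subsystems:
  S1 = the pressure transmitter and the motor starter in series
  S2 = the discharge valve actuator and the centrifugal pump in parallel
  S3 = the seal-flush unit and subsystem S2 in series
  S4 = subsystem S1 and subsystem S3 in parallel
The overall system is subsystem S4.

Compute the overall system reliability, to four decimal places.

Series (pressure transmitter and motor starter): 0.860100 × 0.773100 = 0.664943
Parallel (discharge valve actuator and centrifugal pump): 1 − (1 − 0.837600)(1 − 0.846600) = 0.975088
Series (seal-flush unit and [0.975088]): 0.924400 × 0.975088 = 0.901371
Parallel ([0.664943] and [0.901371]): 1 − (1 − 0.664943)(1 − 0.901371) = 0.9670

0.9670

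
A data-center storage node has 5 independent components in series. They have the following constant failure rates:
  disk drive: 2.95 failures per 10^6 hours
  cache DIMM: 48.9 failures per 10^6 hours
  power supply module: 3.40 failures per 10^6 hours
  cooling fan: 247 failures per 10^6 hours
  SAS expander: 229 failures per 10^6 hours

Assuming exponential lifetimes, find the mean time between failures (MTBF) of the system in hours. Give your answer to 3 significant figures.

Series of exponential components: λ_sys = Σ λ_i
λ_sys = 0.00000295 + 0.0000489 + 0.00000340 + 0.000247 + 0.000229 = 5.3125e-04 /h
MTBF = 1 / λ_sys = 1880 h

1880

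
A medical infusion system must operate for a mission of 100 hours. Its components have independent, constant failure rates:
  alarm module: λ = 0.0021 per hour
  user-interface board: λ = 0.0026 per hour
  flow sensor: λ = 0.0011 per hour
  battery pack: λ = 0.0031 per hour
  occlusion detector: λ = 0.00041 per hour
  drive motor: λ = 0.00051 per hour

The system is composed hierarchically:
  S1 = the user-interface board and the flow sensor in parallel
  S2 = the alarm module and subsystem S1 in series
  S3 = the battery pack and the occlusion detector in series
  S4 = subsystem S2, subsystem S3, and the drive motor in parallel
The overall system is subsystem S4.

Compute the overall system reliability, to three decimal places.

R(alarm module) = exp(−0.0021 × 100) = 0.81058
R(user-interface board) = exp(−0.0026 × 100) = 0.77105
R(flow sensor) = exp(−0.0011 × 100) = 0.89583
R(battery pack) = exp(−0.0031 × 100) = 0.73345
R(occlusion detector) = exp(−0.00041 × 100) = 0.95983
R(drive motor) = exp(−0.00051 × 100) = 0.95028
Parallel (user-interface board and flow sensor): 1 − (1 − 0.77105)(1 − 0.89583) = 0.97615
Series (alarm module and [0.97615]): 0.81058 × 0.97615 = 0.79125
Series (battery pack and occlusion detector): 0.73345 × 0.95983 = 0.70399
Parallel ([0.79125], [0.70399], and drive motor): 1 − (1 − 0.79125)(1 − 0.70399)(1 − 0.95028) = 0.997

0.997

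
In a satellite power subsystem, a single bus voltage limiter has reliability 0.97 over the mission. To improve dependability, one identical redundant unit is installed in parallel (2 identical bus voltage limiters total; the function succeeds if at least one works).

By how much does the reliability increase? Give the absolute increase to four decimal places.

0.0291

R_before = 0.97
R_after = 1 − (1 − 0.97)^2 = 0.9991
ΔR = 0.9991 − 0.97 = 0.0291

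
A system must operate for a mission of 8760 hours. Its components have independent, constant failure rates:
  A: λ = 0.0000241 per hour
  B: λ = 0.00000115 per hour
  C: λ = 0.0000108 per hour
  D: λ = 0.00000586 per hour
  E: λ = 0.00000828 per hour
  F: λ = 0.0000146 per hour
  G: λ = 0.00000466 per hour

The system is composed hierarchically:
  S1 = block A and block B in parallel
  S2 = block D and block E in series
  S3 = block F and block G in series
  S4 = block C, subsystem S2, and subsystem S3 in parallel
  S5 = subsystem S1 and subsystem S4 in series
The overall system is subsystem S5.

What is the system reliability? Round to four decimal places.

R(A) = exp(−0.0000241 × 8760) = 0.809680
R(B) = exp(−0.00000115 × 8760) = 0.989977
R(C) = exp(−0.0000108 × 8760) = 0.909729
R(D) = exp(−0.00000586 × 8760) = 0.949962
R(E) = exp(−0.00000828 × 8760) = 0.930035
R(F) = exp(−0.0000146 × 8760) = 0.879945
R(G) = exp(−0.00000466 × 8760) = 0.960000
Parallel (A and B): 1 − (1 − 0.809680)(1 − 0.989977) = 0.998092
Series (D and E): 0.949962 × 0.930035 = 0.883498
Series (F and G): 0.879945 × 0.960000 = 0.844747
Parallel (C, [0.883498], and [0.844747]): 1 − (1 − 0.909729)(1 − 0.883498)(1 − 0.844747) = 0.998367
Series ([0.998092] and [0.998367]): 0.998092 × 0.998367 = 0.9965

0.9965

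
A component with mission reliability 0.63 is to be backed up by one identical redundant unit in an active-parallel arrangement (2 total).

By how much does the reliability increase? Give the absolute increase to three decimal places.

0.233

R_before = 0.63
R_after = 1 − (1 − 0.63)^2 = 0.863
ΔR = 0.863 − 0.63 = 0.233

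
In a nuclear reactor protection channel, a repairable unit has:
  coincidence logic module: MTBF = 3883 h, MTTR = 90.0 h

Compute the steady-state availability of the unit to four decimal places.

0.9773

A(coincidence logic module) = MTBF/(MTBF+MTTR) = 3883/(3883+90.0) = 0.9773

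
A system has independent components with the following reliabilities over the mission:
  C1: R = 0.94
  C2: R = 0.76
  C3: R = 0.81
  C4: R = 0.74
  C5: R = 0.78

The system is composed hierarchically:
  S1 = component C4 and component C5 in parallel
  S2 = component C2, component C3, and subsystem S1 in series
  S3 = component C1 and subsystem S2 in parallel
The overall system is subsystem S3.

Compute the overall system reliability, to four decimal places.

0.9748

Parallel (C4 and C5): 1 − (1 − 0.740000)(1 − 0.780000) = 0.942800
Series (C2, C3, and [0.942800]): 0.760000 × 0.810000 × 0.942800 = 0.580388
Parallel (C1 and [0.580388]): 1 − (1 − 0.940000)(1 − 0.580388) = 0.9748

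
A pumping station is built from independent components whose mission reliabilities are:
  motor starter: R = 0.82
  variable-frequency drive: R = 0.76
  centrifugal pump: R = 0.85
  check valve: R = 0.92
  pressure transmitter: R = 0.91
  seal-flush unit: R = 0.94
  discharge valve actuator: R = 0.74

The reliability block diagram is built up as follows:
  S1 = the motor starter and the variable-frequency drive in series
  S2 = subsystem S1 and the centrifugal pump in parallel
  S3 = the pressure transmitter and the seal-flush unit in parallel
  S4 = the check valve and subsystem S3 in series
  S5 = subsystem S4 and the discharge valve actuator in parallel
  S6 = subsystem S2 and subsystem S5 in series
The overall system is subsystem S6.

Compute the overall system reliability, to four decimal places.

0.9226

Series (motor starter and variable-frequency drive): 0.820000 × 0.760000 = 0.623200
Parallel ([0.623200] and centrifugal pump): 1 − (1 − 0.623200)(1 − 0.850000) = 0.943480
Parallel (pressure transmitter and seal-flush unit): 1 − (1 − 0.910000)(1 − 0.940000) = 0.994600
Series (check valve and [0.994600]): 0.920000 × 0.994600 = 0.915032
Parallel ([0.915032] and discharge valve actuator): 1 − (1 − 0.915032)(1 − 0.740000) = 0.977908
Series ([0.943480] and [0.977908]): 0.943480 × 0.977908 = 0.9226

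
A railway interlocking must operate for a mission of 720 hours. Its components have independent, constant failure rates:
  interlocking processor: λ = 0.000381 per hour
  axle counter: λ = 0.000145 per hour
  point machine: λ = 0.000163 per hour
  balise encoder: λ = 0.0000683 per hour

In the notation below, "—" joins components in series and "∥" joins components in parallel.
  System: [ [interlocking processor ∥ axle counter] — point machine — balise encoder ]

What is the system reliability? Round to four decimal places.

0.8265

R(interlocking processor) = exp(−0.000381 × 720) = 0.760089
R(axle counter) = exp(−0.000145 × 720) = 0.900865
R(point machine) = exp(−0.000163 × 720) = 0.889265
R(balise encoder) = exp(−0.0000683 × 720) = 0.952014
Parallel (interlocking processor and axle counter): 1 − (1 − 0.760089)(1 − 0.900865) = 0.976216
Series ([0.976216], point machine, and balise encoder): 0.976216 × 0.889265 × 0.952014 = 0.8265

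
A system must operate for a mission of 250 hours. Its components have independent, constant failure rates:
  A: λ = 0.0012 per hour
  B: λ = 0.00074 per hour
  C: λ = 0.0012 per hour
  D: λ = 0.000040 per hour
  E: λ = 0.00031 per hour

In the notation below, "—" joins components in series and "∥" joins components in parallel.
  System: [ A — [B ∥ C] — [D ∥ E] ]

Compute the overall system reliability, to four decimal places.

0.7079

R(A) = exp(−0.0012 × 250) = 0.740818
R(B) = exp(−0.00074 × 250) = 0.831104
R(C) = exp(−0.0012 × 250) = 0.740818
R(D) = exp(−0.000040 × 250) = 0.990050
R(E) = exp(−0.00031 × 250) = 0.925427
Parallel (B and C): 1 − (1 − 0.831104)(1 − 0.740818) = 0.956225
Parallel (D and E): 1 − (1 − 0.990050)(1 − 0.925427) = 0.999258
Series (A, [0.956225], and [0.999258]): 0.740818 × 0.956225 × 0.999258 = 0.7079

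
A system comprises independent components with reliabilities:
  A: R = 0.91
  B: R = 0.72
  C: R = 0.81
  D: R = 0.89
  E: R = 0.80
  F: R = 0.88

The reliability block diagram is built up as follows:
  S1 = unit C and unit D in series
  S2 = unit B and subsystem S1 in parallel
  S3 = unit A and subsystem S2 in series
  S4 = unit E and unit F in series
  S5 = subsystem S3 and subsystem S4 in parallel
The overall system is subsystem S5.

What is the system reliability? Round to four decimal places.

Series (C and D): 0.810000 × 0.890000 = 0.720900
Parallel (B and [0.720900]): 1 − (1 − 0.720000)(1 − 0.720900) = 0.921852
Series (A and [0.921852]): 0.910000 × 0.921852 = 0.838885
Series (E and F): 0.800000 × 0.880000 = 0.704000
Parallel ([0.838885] and [0.704000]): 1 − (1 − 0.838885)(1 − 0.704000) = 0.9523

0.9523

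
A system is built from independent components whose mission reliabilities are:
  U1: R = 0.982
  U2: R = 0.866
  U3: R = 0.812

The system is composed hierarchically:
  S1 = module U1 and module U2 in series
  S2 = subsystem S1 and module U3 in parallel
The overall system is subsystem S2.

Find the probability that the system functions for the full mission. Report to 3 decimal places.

0.972

Series (U1 and U2): 0.98200 × 0.86600 = 0.85041
Parallel ([0.85041] and U3): 1 − (1 − 0.85041)(1 − 0.81200) = 0.972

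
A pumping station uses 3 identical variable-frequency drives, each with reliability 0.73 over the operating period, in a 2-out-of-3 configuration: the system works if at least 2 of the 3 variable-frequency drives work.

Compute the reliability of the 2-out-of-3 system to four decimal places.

R = Σ_{i=2}^{3} C(3,i) p^i (1−p)^{3−i} with p = 0.73
C(3,2)·0.73^2·0.27^1 = 0.431649
C(3,3)·0.73^3·0.27^0 = 0.389017
Sum = 0.8207

0.8207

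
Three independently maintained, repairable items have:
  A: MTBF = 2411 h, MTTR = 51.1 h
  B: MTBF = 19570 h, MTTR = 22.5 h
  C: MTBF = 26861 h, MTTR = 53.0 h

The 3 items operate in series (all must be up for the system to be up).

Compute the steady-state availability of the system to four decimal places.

0.9762

A(A) = MTBF/(MTBF+MTTR) = 2411/(2411+51.1) = 0.979245
A(B) = MTBF/(MTBF+MTTR) = 19570/(19570+22.5) = 0.998852
A(C) = MTBF/(MTBF+MTTR) = 26861/(26861+53.0) = 0.998031
Series availability: 0.979245 × 0.998852 × 0.998031 = 0.9762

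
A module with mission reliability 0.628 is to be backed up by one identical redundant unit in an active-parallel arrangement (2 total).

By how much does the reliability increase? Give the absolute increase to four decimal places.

R_before = 0.628
R_after = 1 − (1 − 0.628)^2 = 0.8616
ΔR = 0.8616 − 0.628 = 0.2336

0.2336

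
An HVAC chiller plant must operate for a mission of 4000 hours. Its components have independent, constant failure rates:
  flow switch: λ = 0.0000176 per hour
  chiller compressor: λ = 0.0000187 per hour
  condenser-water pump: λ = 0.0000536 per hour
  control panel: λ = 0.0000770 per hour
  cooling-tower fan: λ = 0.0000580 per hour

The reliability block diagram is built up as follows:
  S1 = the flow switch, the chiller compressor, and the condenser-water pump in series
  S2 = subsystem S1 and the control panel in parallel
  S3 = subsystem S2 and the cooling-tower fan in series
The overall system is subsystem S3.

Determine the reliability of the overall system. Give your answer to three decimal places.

R(flow switch) = exp(−0.0000176 × 4000) = 0.93202
R(chiller compressor) = exp(−0.0000187 × 4000) = 0.92793
R(condenser-water pump) = exp(−0.0000536 × 4000) = 0.80703
R(control panel) = exp(−0.0000770 × 4000) = 0.73492
R(cooling-tower fan) = exp(−0.0000580 × 4000) = 0.79295
Series (flow switch, chiller compressor, and condenser-water pump): 0.93202 × 0.92793 × 0.80703 = 0.69796
Parallel ([0.69796] and control panel): 1 − (1 − 0.69796)(1 − 0.73492) = 0.91994
Series ([0.91994] and cooling-tower fan): 0.91994 × 0.79295 = 0.729

0.729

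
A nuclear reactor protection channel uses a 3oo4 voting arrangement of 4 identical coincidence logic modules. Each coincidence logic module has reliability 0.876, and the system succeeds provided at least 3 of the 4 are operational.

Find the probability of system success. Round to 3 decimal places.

0.922

R = Σ_{i=3}^{4} C(4,i) p^i (1−p)^{4−i} with p = 0.876
C(4,3)·0.876^3·0.124^1 = 0.33342
C(4,4)·0.876^4·0.124^0 = 0.58887
Sum = 0.922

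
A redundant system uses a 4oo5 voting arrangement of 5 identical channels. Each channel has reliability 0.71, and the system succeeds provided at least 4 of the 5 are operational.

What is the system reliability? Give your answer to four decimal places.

0.5489

R = Σ_{i=4}^{5} C(5,i) p^i (1−p)^{5−i} with p = 0.71
C(5,4)·0.71^4·0.29^1 = 0.368469
C(5,5)·0.71^5·0.29^0 = 0.180423
Sum = 0.5489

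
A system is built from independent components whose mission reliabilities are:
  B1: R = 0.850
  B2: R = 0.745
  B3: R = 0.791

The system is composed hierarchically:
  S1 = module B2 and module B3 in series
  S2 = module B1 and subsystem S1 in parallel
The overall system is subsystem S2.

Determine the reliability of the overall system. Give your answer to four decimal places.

0.9384

Series (B2 and B3): 0.745000 × 0.791000 = 0.589295
Parallel (B1 and [0.589295]): 1 − (1 − 0.850000)(1 − 0.589295) = 0.9384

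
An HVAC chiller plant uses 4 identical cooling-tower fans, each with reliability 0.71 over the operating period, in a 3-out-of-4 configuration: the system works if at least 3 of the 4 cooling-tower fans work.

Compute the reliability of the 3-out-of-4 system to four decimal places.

R = Σ_{i=3}^{4} C(4,i) p^i (1−p)^{4−i} with p = 0.71
C(4,3)·0.71^3·0.29^1 = 0.415177
C(4,4)·0.71^4·0.29^0 = 0.254117
Sum = 0.6693

0.6693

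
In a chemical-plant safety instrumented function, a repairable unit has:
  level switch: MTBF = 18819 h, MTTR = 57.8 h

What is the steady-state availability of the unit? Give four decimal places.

0.9969

A(level switch) = MTBF/(MTBF+MTTR) = 18819/(18819+57.8) = 0.9969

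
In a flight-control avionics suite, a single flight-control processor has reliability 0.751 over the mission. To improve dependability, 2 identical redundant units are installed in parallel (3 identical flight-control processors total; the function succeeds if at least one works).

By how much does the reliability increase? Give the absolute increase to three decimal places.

0.234

R_before = 0.751
R_after = 1 − (1 − 0.751)^3 = 0.985
ΔR = 0.985 − 0.751 = 0.234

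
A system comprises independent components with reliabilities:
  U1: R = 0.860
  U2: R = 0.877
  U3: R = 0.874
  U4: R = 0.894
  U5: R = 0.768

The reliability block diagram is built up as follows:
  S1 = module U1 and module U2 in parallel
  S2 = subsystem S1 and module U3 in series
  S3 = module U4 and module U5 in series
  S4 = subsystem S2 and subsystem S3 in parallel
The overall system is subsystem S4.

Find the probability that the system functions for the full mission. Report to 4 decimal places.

Parallel (U1 and U2): 1 − (1 − 0.860000)(1 − 0.877000) = 0.982780
Series ([0.982780] and U3): 0.982780 × 0.874000 = 0.858950
Series (U4 and U5): 0.894000 × 0.768000 = 0.686592
Parallel ([0.858950] and [0.686592]): 1 − (1 − 0.858950)(1 − 0.686592) = 0.9558

0.9558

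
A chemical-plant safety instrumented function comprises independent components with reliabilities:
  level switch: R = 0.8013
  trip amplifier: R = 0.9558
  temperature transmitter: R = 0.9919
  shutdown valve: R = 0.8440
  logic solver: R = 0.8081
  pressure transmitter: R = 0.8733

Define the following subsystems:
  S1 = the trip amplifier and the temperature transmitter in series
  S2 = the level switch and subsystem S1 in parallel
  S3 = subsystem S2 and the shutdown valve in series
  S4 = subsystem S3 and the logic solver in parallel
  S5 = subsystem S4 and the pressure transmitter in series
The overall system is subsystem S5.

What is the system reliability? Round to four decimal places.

0.8457

Series (trip amplifier and temperature transmitter): 0.955800 × 0.991900 = 0.948058
Parallel (level switch and [0.948058]): 1 − (1 − 0.801300)(1 − 0.948058) = 0.989679
Series ([0.989679] and shutdown valve): 0.989679 × 0.844000 = 0.835289
Parallel ([0.835289] and logic solver): 1 − (1 − 0.835289)(1 − 0.808100) = 0.968392
Series ([0.968392] and pressure transmitter): 0.968392 × 0.873300 = 0.8457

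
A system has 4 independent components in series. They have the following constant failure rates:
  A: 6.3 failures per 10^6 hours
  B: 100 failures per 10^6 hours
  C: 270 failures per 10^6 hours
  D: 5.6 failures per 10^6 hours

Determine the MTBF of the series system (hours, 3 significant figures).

2620

Series of exponential components: λ_sys = Σ λ_i
λ_sys = 0.0000063 + 0.00010 + 0.00027 + 0.0000056 = 3.8190e-04 /h
MTBF = 1 / λ_sys = 2620 h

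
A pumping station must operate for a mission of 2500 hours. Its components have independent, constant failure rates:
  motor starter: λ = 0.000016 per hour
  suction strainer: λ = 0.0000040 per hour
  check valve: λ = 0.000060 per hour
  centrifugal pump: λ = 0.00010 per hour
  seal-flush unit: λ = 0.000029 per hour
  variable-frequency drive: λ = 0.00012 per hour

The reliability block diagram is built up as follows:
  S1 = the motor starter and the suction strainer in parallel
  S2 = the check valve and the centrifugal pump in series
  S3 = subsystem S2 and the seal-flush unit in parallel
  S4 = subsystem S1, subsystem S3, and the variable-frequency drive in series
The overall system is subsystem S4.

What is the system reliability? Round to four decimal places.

R(motor starter) = exp(−0.000016 × 2500) = 0.960789
R(suction strainer) = exp(−0.0000040 × 2500) = 0.990050
R(check valve) = exp(−0.000060 × 2500) = 0.860708
R(centrifugal pump) = exp(−0.00010 × 2500) = 0.778801
R(seal-flush unit) = exp(−0.000029 × 2500) = 0.930066
R(variable-frequency drive) = exp(−0.00012 × 2500) = 0.740818
Parallel (motor starter and suction strainer): 1 − (1 − 0.960789)(1 − 0.990050) = 0.999610
Series (check valve and centrifugal pump): 0.860708 × 0.778801 = 0.670320
Parallel ([0.670320] and seal-flush unit): 1 − (1 − 0.670320)(1 − 0.930066) = 0.976944
Series ([0.999610], [0.976944], and variable-frequency drive): 0.999610 × 0.976944 × 0.740818 = 0.7235

0.7235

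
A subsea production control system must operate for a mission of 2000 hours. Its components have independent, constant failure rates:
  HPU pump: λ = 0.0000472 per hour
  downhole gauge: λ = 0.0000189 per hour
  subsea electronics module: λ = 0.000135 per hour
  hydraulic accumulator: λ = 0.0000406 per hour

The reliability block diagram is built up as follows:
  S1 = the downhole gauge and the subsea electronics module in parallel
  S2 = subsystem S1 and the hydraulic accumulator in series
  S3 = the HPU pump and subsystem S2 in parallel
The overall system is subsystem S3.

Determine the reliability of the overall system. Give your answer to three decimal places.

0.992

R(HPU pump) = exp(−0.0000472 × 2000) = 0.90992
R(downhole gauge) = exp(−0.0000189 × 2000) = 0.96291
R(subsea electronics module) = exp(−0.000135 × 2000) = 0.76338
R(hydraulic accumulator) = exp(−0.0000406 × 2000) = 0.92201
Parallel (downhole gauge and subsea electronics module): 1 − (1 − 0.96291)(1 − 0.76338) = 0.99122
Series ([0.99122] and hydraulic accumulator): 0.99122 × 0.92201 = 0.91391
Parallel (HPU pump and [0.91391]): 1 − (1 − 0.90992)(1 − 0.91391) = 0.992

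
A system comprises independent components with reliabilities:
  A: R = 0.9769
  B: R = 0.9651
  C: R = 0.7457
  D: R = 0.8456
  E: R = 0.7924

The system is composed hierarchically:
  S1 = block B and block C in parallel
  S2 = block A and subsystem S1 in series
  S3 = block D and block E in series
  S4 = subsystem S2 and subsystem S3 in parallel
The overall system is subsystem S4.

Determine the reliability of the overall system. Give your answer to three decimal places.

Parallel (B and C): 1 − (1 − 0.96510)(1 − 0.74570) = 0.99112
Series (A and [0.99112]): 0.97690 × 0.99112 = 0.96823
Series (D and E): 0.84560 × 0.79240 = 0.67005
Parallel ([0.96823] and [0.67005]): 1 − (1 − 0.96823)(1 − 0.67005) = 0.990

0.990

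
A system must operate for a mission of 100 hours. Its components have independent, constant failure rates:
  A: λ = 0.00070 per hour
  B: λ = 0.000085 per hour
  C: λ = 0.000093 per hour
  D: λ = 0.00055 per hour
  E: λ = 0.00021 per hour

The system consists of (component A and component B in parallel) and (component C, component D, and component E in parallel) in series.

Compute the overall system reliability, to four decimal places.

R(A) = exp(−0.00070 × 100) = 0.932394
R(B) = exp(−0.000085 × 100) = 0.991536
R(C) = exp(−0.000093 × 100) = 0.990743
R(D) = exp(−0.00055 × 100) = 0.946485
R(E) = exp(−0.00021 × 100) = 0.979219
Parallel (A and B): 1 − (1 − 0.932394)(1 − 0.991536) = 0.999428
Parallel (C, D, and E): 1 − (1 − 0.990743)(1 − 0.946485)(1 − 0.979219) = 0.999990
Series ([0.999428] and [0.999990]): 0.999428 × 0.999990 = 0.9994

0.9994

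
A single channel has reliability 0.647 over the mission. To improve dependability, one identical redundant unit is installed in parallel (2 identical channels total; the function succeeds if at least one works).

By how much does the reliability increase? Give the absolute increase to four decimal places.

0.2284

R_before = 0.647
R_after = 1 − (1 − 0.647)^2 = 0.8754
ΔR = 0.8754 − 0.647 = 0.2284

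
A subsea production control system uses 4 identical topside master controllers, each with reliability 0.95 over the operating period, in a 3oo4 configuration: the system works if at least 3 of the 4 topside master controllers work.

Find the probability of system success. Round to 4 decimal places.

0.9860

R = Σ_{i=3}^{4} C(4,i) p^i (1−p)^{4−i} with p = 0.95
C(4,3)·0.95^3·0.05^1 = 0.171475
C(4,4)·0.95^4·0.05^0 = 0.814506
Sum = 0.9860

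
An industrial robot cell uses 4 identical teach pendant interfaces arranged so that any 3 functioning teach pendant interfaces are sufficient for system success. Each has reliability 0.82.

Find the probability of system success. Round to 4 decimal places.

R = Σ_{i=3}^{4} C(4,i) p^i (1−p)^{4−i} with p = 0.82
C(4,3)·0.82^3·0.18^1 = 0.396985
C(4,4)·0.82^4·0.18^0 = 0.452122
Sum = 0.8491

0.8491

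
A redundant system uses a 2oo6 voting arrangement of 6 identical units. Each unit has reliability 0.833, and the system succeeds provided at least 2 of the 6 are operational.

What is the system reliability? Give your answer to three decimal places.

R = Σ_{i=2}^{6} C(6,i) p^i (1−p)^{6−i} with p = 0.833
C(6,2)·0.833^2·0.167^4 = 0.00810
C(6,3)·0.833^3·0.167^3 = 0.05384
C(6,4)·0.833^4·0.167^2 = 0.20142
C(6,5)·0.833^5·0.167^1 = 0.40188
C(6,6)·0.833^6·0.167^0 = 0.33410
Sum = 0.999

0.999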